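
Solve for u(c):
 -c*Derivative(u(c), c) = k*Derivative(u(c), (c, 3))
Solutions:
 u(c) = C1 + Integral(C2*airyai(c*(-1/k)^(1/3)) + C3*airybi(c*(-1/k)^(1/3)), c)


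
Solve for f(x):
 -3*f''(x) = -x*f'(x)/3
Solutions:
 f(x) = C1 + C2*erfi(sqrt(2)*x/6)


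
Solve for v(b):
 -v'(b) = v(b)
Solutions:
 v(b) = C1*exp(-b)


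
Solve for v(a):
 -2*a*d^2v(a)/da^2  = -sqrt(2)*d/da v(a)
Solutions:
 v(a) = C1 + C2*a^(sqrt(2)/2 + 1)


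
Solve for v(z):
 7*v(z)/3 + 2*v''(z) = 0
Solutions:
 v(z) = C1*sin(sqrt(42)*z/6) + C2*cos(sqrt(42)*z/6)


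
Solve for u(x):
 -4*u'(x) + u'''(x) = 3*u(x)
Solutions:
 u(x) = C1*exp(-x) + C2*exp(x*(1 - sqrt(13))/2) + C3*exp(x*(1 + sqrt(13))/2)


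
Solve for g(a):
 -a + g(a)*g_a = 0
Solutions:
 g(a) = -sqrt(C1 + a^2)
 g(a) = sqrt(C1 + a^2)


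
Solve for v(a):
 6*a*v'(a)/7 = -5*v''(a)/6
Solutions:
 v(a) = C1 + C2*erf(3*sqrt(70)*a/35)


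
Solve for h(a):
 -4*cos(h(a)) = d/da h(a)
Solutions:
 h(a) = pi - asin((C1 + exp(8*a))/(C1 - exp(8*a)))
 h(a) = asin((C1 + exp(8*a))/(C1 - exp(8*a)))


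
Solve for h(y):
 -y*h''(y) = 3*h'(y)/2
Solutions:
 h(y) = C1 + C2/sqrt(y)


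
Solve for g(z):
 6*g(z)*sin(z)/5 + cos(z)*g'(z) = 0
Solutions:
 g(z) = C1*cos(z)^(6/5)


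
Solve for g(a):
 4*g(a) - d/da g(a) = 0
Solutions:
 g(a) = C1*exp(4*a)


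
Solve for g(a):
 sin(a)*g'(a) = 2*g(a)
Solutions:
 g(a) = C1*(cos(a) - 1)/(cos(a) + 1)


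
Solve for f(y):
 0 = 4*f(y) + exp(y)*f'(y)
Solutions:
 f(y) = C1*exp(4*exp(-y))


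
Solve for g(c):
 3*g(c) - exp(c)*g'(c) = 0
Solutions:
 g(c) = C1*exp(-3*exp(-c))


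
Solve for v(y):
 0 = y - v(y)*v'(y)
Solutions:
 v(y) = -sqrt(C1 + y^2)
 v(y) = sqrt(C1 + y^2)


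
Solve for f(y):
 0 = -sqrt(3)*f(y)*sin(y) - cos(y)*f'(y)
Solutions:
 f(y) = C1*cos(y)^(sqrt(3))


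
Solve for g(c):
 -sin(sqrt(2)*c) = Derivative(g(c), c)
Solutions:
 g(c) = C1 + sqrt(2)*cos(sqrt(2)*c)/2


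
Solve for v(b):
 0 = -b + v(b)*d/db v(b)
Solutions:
 v(b) = -sqrt(C1 + b^2)
 v(b) = sqrt(C1 + b^2)


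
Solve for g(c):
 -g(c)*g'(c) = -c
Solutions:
 g(c) = -sqrt(C1 + c^2)
 g(c) = sqrt(C1 + c^2)


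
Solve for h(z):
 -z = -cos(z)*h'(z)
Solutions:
 h(z) = C1 + Integral(z/cos(z), z)


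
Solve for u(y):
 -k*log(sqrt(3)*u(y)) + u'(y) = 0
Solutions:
 Integral(1/(2*log(_y) + log(3)), (_y, u(y))) = C1 + k*y/2


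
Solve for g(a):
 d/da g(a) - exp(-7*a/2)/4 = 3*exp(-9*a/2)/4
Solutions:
 g(a) = C1 - exp(-7*a/2)/14 - exp(-9*a/2)/6


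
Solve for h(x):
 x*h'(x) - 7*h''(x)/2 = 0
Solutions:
 h(x) = C1 + C2*erfi(sqrt(7)*x/7)


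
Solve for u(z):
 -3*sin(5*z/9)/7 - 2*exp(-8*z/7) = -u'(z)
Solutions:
 u(z) = C1 - 27*cos(5*z/9)/35 - 7*exp(-8*z/7)/4


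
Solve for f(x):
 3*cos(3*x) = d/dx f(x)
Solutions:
 f(x) = C1 + sin(3*x)


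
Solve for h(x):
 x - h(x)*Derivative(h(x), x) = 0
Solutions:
 h(x) = -sqrt(C1 + x^2)
 h(x) = sqrt(C1 + x^2)


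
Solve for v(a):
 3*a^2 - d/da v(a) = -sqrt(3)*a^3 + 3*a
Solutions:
 v(a) = C1 + sqrt(3)*a^4/4 + a^3 - 3*a^2/2


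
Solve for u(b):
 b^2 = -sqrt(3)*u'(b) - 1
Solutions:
 u(b) = C1 - sqrt(3)*b^3/9 - sqrt(3)*b/3


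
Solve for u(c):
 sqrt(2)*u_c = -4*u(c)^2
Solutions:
 u(c) = 1/(C1 + 2*sqrt(2)*c)


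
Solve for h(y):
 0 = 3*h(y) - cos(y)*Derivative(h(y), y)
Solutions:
 h(y) = C1*(sin(y) + 1)^(3/2)/(sin(y) - 1)^(3/2)


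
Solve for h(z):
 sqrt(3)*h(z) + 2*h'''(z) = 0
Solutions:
 h(z) = C3*exp(-2^(2/3)*3^(1/6)*z/2) + (C1*sin(6^(2/3)*z/4) + C2*cos(6^(2/3)*z/4))*exp(2^(2/3)*3^(1/6)*z/4)


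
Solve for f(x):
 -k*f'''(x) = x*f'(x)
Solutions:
 f(x) = C1 + Integral(C2*airyai(x*(-1/k)^(1/3)) + C3*airybi(x*(-1/k)^(1/3)), x)


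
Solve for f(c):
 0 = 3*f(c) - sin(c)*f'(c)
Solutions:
 f(c) = C1*(cos(c) - 1)^(3/2)/(cos(c) + 1)^(3/2)


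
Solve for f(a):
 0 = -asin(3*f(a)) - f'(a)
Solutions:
 Integral(1/asin(3*_y), (_y, f(a))) = C1 - a


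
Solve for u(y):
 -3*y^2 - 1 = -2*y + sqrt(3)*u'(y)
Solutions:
 u(y) = C1 - sqrt(3)*y^3/3 + sqrt(3)*y^2/3 - sqrt(3)*y/3


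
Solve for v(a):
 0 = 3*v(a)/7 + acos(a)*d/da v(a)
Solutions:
 v(a) = C1*exp(-3*Integral(1/acos(a), a)/7)


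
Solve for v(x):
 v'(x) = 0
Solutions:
 v(x) = C1


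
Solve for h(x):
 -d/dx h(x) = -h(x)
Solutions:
 h(x) = C1*exp(x)


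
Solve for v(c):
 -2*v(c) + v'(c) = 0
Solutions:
 v(c) = C1*exp(2*c)


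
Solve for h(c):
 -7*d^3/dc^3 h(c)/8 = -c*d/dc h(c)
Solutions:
 h(c) = C1 + Integral(C2*airyai(2*7^(2/3)*c/7) + C3*airybi(2*7^(2/3)*c/7), c)


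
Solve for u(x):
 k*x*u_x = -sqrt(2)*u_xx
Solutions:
 u(x) = Piecewise((-2^(3/4)*sqrt(pi)*C1*erf(2^(1/4)*sqrt(k)*x/2)/(2*sqrt(k)) - C2, (k > 0) | (k < 0)), (-C1*x - C2, True))


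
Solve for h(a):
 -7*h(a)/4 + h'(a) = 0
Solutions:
 h(a) = C1*exp(7*a/4)


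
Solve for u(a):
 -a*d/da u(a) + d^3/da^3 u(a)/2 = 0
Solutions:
 u(a) = C1 + Integral(C2*airyai(2^(1/3)*a) + C3*airybi(2^(1/3)*a), a)


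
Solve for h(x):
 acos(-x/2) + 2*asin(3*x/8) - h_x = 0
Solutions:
 h(x) = C1 + x*acos(-x/2) + 2*x*asin(3*x/8) + sqrt(4 - x^2) + 2*sqrt(64 - 9*x^2)/3


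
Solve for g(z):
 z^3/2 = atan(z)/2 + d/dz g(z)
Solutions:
 g(z) = C1 + z^4/8 - z*atan(z)/2 + log(z^2 + 1)/4


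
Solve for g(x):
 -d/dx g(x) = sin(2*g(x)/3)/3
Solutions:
 x/3 + 3*log(cos(2*g(x)/3) - 1)/4 - 3*log(cos(2*g(x)/3) + 1)/4 = C1


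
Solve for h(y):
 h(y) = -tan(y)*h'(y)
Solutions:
 h(y) = C1/sin(y)


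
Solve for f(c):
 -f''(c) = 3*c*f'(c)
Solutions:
 f(c) = C1 + C2*erf(sqrt(6)*c/2)


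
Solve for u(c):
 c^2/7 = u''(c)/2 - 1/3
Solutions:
 u(c) = C1 + C2*c + c^4/42 + c^2/3


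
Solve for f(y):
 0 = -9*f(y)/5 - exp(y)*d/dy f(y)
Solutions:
 f(y) = C1*exp(9*exp(-y)/5)


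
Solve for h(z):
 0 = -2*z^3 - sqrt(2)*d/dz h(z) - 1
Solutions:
 h(z) = C1 - sqrt(2)*z^4/4 - sqrt(2)*z/2


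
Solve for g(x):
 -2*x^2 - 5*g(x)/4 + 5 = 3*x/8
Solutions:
 g(x) = -8*x^2/5 - 3*x/10 + 4


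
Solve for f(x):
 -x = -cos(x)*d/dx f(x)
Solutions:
 f(x) = C1 + Integral(x/cos(x), x)


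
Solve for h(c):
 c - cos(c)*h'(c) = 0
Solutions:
 h(c) = C1 + Integral(c/cos(c), c)


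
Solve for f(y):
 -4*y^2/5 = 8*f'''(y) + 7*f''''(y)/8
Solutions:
 f(y) = C1 + C2*y + C3*y^2 + C4*exp(-64*y/7) - y^5/600 + 7*y^4/7680 - 49*y^3/122880


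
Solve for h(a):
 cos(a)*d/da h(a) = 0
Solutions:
 h(a) = C1


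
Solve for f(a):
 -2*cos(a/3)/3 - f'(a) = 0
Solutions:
 f(a) = C1 - 2*sin(a/3)


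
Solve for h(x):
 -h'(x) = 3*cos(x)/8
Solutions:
 h(x) = C1 - 3*sin(x)/8


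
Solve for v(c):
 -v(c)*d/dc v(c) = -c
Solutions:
 v(c) = -sqrt(C1 + c^2)
 v(c) = sqrt(C1 + c^2)


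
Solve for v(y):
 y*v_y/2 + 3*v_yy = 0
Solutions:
 v(y) = C1 + C2*erf(sqrt(3)*y/6)


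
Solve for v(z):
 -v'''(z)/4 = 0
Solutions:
 v(z) = C1 + C2*z + C3*z^2


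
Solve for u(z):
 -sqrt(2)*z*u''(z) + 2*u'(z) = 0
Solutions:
 u(z) = C1 + C2*z^(1 + sqrt(2))


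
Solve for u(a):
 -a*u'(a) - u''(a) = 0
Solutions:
 u(a) = C1 + C2*erf(sqrt(2)*a/2)


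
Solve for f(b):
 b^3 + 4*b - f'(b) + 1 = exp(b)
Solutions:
 f(b) = C1 + b^4/4 + 2*b^2 + b - exp(b)


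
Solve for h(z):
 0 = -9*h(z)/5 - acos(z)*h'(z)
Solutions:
 h(z) = C1*exp(-9*Integral(1/acos(z), z)/5)


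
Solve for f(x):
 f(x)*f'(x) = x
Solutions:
 f(x) = -sqrt(C1 + x^2)
 f(x) = sqrt(C1 + x^2)


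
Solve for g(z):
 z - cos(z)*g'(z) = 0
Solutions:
 g(z) = C1 + Integral(z/cos(z), z)


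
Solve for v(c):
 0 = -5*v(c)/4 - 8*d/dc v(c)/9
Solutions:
 v(c) = C1*exp(-45*c/32)


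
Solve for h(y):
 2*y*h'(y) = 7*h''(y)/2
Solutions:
 h(y) = C1 + C2*erfi(sqrt(14)*y/7)


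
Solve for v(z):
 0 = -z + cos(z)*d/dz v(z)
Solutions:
 v(z) = C1 + Integral(z/cos(z), z)


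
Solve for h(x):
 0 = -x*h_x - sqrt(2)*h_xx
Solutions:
 h(x) = C1 + C2*erf(2^(1/4)*x/2)


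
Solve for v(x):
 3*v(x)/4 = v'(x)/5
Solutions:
 v(x) = C1*exp(15*x/4)


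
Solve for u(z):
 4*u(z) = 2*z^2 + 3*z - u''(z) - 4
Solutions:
 u(z) = C1*sin(2*z) + C2*cos(2*z) + z^2/2 + 3*z/4 - 5/4


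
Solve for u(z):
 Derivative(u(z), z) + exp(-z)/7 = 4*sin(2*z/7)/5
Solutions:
 u(z) = C1 - 14*cos(2*z/7)/5 + exp(-z)/7


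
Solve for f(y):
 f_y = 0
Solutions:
 f(y) = C1


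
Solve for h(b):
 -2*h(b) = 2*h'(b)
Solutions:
 h(b) = C1*exp(-b)


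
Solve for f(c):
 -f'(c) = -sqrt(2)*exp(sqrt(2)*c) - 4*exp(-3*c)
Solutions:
 f(c) = C1 + exp(sqrt(2)*c) - 4*exp(-3*c)/3


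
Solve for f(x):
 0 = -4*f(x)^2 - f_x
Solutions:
 f(x) = 1/(C1 + 4*x)


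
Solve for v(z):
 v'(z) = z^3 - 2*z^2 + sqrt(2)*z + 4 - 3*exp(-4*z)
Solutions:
 v(z) = C1 + z^4/4 - 2*z^3/3 + sqrt(2)*z^2/2 + 4*z + 3*exp(-4*z)/4


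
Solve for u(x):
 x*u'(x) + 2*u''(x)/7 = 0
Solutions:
 u(x) = C1 + C2*erf(sqrt(7)*x/2)


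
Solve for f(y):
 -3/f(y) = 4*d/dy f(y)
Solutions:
 f(y) = -sqrt(C1 - 6*y)/2
 f(y) = sqrt(C1 - 6*y)/2


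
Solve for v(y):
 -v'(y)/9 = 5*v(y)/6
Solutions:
 v(y) = C1*exp(-15*y/2)


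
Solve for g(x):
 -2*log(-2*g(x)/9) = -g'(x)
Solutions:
 -Integral(1/(log(-_y) - 2*log(3) + log(2)), (_y, g(x)))/2 = C1 - x


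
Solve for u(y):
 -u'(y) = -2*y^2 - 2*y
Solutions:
 u(y) = C1 + 2*y^3/3 + y^2


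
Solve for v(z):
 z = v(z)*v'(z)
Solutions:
 v(z) = -sqrt(C1 + z^2)
 v(z) = sqrt(C1 + z^2)


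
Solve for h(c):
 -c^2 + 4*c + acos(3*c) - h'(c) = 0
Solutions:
 h(c) = C1 - c^3/3 + 2*c^2 + c*acos(3*c) - sqrt(1 - 9*c^2)/3


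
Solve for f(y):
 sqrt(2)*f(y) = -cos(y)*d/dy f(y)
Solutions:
 f(y) = C1*(sin(y) - 1)^(sqrt(2)/2)/(sin(y) + 1)^(sqrt(2)/2)


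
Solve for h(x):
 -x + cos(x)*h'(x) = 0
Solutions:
 h(x) = C1 + Integral(x/cos(x), x)


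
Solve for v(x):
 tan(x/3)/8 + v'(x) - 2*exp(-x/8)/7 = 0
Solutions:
 v(x) = C1 - 3*log(tan(x/3)^2 + 1)/16 - 16*exp(-x/8)/7


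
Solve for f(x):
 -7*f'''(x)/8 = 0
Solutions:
 f(x) = C1 + C2*x + C3*x^2


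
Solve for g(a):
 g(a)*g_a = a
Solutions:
 g(a) = -sqrt(C1 + a^2)
 g(a) = sqrt(C1 + a^2)


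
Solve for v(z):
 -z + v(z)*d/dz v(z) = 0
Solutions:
 v(z) = -sqrt(C1 + z^2)
 v(z) = sqrt(C1 + z^2)


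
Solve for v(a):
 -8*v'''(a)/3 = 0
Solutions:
 v(a) = C1 + C2*a + C3*a^2


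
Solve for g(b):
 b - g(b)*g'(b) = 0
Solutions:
 g(b) = -sqrt(C1 + b^2)
 g(b) = sqrt(C1 + b^2)


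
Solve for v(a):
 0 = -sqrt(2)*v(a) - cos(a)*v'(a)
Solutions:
 v(a) = C1*(sin(a) - 1)^(sqrt(2)/2)/(sin(a) + 1)^(sqrt(2)/2)


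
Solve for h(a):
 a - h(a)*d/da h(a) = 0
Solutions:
 h(a) = -sqrt(C1 + a^2)
 h(a) = sqrt(C1 + a^2)


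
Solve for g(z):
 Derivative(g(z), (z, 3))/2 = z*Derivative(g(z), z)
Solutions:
 g(z) = C1 + Integral(C2*airyai(2^(1/3)*z) + C3*airybi(2^(1/3)*z), z)


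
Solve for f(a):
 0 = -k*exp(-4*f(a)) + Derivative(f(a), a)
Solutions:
 f(a) = log(-I*(C1 + 4*a*k)^(1/4))
 f(a) = log(I*(C1 + 4*a*k)^(1/4))
 f(a) = log(-(C1 + 4*a*k)^(1/4))
 f(a) = log(C1 + 4*a*k)/4


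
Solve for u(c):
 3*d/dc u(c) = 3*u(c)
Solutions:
 u(c) = C1*exp(c)


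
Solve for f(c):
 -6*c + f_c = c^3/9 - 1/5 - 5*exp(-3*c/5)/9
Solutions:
 f(c) = C1 + c^4/36 + 3*c^2 - c/5 + 25*exp(-3*c/5)/27


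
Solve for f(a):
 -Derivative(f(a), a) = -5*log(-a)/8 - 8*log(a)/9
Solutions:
 f(a) = C1 + 109*a*log(a)/72 + a*(-109 + 45*I*pi)/72


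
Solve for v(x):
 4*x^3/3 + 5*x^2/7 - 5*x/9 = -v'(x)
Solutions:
 v(x) = C1 - x^4/3 - 5*x^3/21 + 5*x^2/18


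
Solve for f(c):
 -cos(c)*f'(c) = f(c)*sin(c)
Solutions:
 f(c) = C1*cos(c)


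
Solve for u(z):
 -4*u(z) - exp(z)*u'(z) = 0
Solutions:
 u(z) = C1*exp(4*exp(-z))


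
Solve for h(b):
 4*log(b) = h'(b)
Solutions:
 h(b) = C1 + 4*b*log(b) - 4*b


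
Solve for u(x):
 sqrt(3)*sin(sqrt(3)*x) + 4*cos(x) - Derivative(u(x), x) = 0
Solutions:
 u(x) = C1 + 4*sin(x) - cos(sqrt(3)*x)


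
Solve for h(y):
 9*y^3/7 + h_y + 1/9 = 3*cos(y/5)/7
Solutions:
 h(y) = C1 - 9*y^4/28 - y/9 + 15*sin(y/5)/7


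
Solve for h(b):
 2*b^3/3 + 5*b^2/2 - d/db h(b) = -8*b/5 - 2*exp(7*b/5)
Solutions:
 h(b) = C1 + b^4/6 + 5*b^3/6 + 4*b^2/5 + 10*exp(7*b/5)/7


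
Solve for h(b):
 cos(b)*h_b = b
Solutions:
 h(b) = C1 + Integral(b/cos(b), b)


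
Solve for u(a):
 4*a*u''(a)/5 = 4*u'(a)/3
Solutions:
 u(a) = C1 + C2*a^(8/3)


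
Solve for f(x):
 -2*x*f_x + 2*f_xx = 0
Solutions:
 f(x) = C1 + C2*erfi(sqrt(2)*x/2)


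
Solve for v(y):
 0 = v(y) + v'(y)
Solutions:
 v(y) = C1*exp(-y)


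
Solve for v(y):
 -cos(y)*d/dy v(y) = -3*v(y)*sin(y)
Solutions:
 v(y) = C1/cos(y)^3


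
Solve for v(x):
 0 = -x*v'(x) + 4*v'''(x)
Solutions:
 v(x) = C1 + Integral(C2*airyai(2^(1/3)*x/2) + C3*airybi(2^(1/3)*x/2), x)


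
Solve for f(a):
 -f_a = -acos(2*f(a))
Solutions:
 Integral(1/acos(2*_y), (_y, f(a))) = C1 + a


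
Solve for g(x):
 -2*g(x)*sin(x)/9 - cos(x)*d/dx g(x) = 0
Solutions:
 g(x) = C1*cos(x)^(2/9)


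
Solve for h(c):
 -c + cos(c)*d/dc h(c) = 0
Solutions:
 h(c) = C1 + Integral(c/cos(c), c)


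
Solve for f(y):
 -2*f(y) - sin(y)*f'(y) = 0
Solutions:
 f(y) = C1*(cos(y) + 1)/(cos(y) - 1)


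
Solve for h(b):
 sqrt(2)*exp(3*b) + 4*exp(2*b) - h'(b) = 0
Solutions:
 h(b) = C1 + sqrt(2)*exp(3*b)/3 + 2*exp(2*b)


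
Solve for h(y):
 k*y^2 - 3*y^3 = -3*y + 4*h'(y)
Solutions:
 h(y) = C1 + k*y^3/12 - 3*y^4/16 + 3*y^2/8


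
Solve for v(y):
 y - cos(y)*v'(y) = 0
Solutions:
 v(y) = C1 + Integral(y/cos(y), y)


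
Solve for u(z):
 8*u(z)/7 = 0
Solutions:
 u(z) = 0


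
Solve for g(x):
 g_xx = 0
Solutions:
 g(x) = C1 + C2*x


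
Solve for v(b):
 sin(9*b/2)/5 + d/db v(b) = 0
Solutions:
 v(b) = C1 + 2*cos(9*b/2)/45


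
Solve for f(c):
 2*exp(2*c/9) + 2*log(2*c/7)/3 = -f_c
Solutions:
 f(c) = C1 - 2*c*log(c)/3 + 2*c*(-log(2) + 1 + log(7))/3 - 9*exp(2*c/9)


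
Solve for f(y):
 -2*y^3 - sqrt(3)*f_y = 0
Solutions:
 f(y) = C1 - sqrt(3)*y^4/6


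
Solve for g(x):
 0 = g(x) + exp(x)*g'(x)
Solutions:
 g(x) = C1*exp(exp(-x))


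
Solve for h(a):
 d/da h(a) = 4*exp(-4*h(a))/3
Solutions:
 h(a) = log(-I*(C1 + 16*a/3)^(1/4))
 h(a) = log(I*(C1 + 16*a/3)^(1/4))
 h(a) = log(-(C1 + 16*a/3)^(1/4))
 h(a) = log(C1 + 16*a/3)/4


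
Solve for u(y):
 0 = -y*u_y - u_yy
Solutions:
 u(y) = C1 + C2*erf(sqrt(2)*y/2)


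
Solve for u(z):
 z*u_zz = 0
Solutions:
 u(z) = C1 + C2*z


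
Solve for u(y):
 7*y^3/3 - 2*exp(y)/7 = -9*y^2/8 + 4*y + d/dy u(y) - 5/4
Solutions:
 u(y) = C1 + 7*y^4/12 + 3*y^3/8 - 2*y^2 + 5*y/4 - 2*exp(y)/7


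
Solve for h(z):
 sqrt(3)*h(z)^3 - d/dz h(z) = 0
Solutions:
 h(z) = -sqrt(2)*sqrt(-1/(C1 + sqrt(3)*z))/2
 h(z) = sqrt(2)*sqrt(-1/(C1 + sqrt(3)*z))/2


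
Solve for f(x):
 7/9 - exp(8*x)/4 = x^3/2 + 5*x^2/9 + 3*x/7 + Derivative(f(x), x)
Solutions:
 f(x) = C1 - x^4/8 - 5*x^3/27 - 3*x^2/14 + 7*x/9 - exp(8*x)/32


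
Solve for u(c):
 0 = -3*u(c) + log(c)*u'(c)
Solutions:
 u(c) = C1*exp(3*li(c))


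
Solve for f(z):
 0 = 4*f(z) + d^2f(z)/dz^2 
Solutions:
 f(z) = C1*sin(2*z) + C2*cos(2*z)


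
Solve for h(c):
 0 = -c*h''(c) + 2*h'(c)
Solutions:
 h(c) = C1 + C2*c^3


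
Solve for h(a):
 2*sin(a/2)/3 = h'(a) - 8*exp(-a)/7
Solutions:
 h(a) = C1 - 4*cos(a/2)/3 - 8*exp(-a)/7


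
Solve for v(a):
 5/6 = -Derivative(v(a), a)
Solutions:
 v(a) = C1 - 5*a/6


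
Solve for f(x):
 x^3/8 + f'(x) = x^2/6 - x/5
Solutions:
 f(x) = C1 - x^4/32 + x^3/18 - x^2/10


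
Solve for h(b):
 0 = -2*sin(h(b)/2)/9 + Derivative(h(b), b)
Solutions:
 -2*b/9 + log(cos(h(b)/2) - 1) - log(cos(h(b)/2) + 1) = C1


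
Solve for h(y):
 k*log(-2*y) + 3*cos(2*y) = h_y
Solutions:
 h(y) = C1 + k*y*(log(-y) - 1) + k*y*log(2) + 3*sin(2*y)/2


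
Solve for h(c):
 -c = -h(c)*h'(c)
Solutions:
 h(c) = -sqrt(C1 + c^2)
 h(c) = sqrt(C1 + c^2)


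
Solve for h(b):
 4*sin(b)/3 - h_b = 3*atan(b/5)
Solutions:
 h(b) = C1 - 3*b*atan(b/5) + 15*log(b^2 + 25)/2 - 4*cos(b)/3


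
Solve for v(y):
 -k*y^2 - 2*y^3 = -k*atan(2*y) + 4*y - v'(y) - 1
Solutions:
 v(y) = C1 + k*y^3/3 - k*(y*atan(2*y) - log(4*y^2 + 1)/4) + y^4/2 + 2*y^2 - y


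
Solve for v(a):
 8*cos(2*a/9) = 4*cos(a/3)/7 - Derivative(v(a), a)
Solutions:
 v(a) = C1 - 36*sin(2*a/9) + 12*sin(a/3)/7


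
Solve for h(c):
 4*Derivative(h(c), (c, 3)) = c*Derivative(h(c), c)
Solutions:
 h(c) = C1 + Integral(C2*airyai(2^(1/3)*c/2) + C3*airybi(2^(1/3)*c/2), c)


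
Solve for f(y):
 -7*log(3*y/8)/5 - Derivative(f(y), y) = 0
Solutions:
 f(y) = C1 - 7*y*log(y)/5 - 7*y*log(3)/5 + 7*y/5 + 21*y*log(2)/5


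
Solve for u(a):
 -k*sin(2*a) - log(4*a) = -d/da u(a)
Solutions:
 u(a) = C1 + a*log(a) - a + 2*a*log(2) - k*cos(2*a)/2


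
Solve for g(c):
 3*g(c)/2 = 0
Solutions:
 g(c) = 0


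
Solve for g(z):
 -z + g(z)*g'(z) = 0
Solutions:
 g(z) = -sqrt(C1 + z^2)
 g(z) = sqrt(C1 + z^2)


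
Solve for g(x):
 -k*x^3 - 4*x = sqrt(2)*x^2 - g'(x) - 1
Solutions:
 g(x) = C1 + k*x^4/4 + sqrt(2)*x^3/3 + 2*x^2 - x


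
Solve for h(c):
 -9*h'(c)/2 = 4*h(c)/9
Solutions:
 h(c) = C1*exp(-8*c/81)


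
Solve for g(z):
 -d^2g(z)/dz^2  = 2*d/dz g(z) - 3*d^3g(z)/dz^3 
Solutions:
 g(z) = C1 + C2*exp(-2*z/3) + C3*exp(z)


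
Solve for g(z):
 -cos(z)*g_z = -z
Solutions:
 g(z) = C1 + Integral(z/cos(z), z)


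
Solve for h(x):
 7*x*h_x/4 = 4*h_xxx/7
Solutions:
 h(x) = C1 + Integral(C2*airyai(14^(2/3)*x/4) + C3*airybi(14^(2/3)*x/4), x)


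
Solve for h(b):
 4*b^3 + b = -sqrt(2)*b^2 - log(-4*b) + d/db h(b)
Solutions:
 h(b) = C1 + b^4 + sqrt(2)*b^3/3 + b^2/2 + b*log(-b) + b*(-1 + 2*log(2))


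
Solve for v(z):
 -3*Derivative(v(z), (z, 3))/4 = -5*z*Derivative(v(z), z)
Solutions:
 v(z) = C1 + Integral(C2*airyai(20^(1/3)*3^(2/3)*z/3) + C3*airybi(20^(1/3)*3^(2/3)*z/3), z)


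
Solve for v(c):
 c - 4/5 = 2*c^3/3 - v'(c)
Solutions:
 v(c) = C1 + c^4/6 - c^2/2 + 4*c/5


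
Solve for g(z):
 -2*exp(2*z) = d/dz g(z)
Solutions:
 g(z) = C1 - exp(2*z)


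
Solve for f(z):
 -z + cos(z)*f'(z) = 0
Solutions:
 f(z) = C1 + Integral(z/cos(z), z)


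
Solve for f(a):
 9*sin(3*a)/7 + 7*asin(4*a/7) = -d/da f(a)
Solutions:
 f(a) = C1 - 7*a*asin(4*a/7) - 7*sqrt(49 - 16*a^2)/4 + 3*cos(3*a)/7


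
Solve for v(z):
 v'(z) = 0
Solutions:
 v(z) = C1


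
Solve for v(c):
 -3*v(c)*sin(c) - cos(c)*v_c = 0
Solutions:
 v(c) = C1*cos(c)^3


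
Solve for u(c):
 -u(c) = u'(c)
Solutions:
 u(c) = C1*exp(-c)


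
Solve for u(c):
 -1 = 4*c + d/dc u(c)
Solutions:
 u(c) = C1 - 2*c^2 - c


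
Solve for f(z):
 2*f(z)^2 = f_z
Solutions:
 f(z) = -1/(C1 + 2*z)


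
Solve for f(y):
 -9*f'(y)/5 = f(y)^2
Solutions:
 f(y) = 9/(C1 + 5*y)


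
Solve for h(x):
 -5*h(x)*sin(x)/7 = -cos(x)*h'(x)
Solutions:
 h(x) = C1/cos(x)^(5/7)


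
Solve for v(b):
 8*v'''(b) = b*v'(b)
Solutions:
 v(b) = C1 + Integral(C2*airyai(b/2) + C3*airybi(b/2), b)


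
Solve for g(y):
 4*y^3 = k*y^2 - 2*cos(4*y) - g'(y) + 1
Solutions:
 g(y) = C1 + k*y^3/3 - y^4 + y - sin(4*y)/2


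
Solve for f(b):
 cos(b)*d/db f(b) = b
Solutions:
 f(b) = C1 + Integral(b/cos(b), b)


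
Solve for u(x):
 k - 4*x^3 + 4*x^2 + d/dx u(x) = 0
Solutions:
 u(x) = C1 - k*x + x^4 - 4*x^3/3


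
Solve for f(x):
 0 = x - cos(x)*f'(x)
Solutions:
 f(x) = C1 + Integral(x/cos(x), x)


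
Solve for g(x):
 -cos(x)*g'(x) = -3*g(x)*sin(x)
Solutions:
 g(x) = C1/cos(x)^3


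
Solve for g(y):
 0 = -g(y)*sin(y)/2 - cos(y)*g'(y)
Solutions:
 g(y) = C1*sqrt(cos(y))


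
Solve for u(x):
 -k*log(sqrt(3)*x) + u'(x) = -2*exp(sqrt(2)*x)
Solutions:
 u(x) = C1 + k*x*log(x) + k*x*(-1 + log(3)/2) - sqrt(2)*exp(sqrt(2)*x)


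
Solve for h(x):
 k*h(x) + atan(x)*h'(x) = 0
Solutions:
 h(x) = C1*exp(-k*Integral(1/atan(x), x))


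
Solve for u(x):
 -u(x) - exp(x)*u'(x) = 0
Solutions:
 u(x) = C1*exp(exp(-x))


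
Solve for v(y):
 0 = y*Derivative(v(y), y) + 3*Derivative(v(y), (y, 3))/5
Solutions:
 v(y) = C1 + Integral(C2*airyai(-3^(2/3)*5^(1/3)*y/3) + C3*airybi(-3^(2/3)*5^(1/3)*y/3), y)


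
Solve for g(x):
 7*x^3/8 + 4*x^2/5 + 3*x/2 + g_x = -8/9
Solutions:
 g(x) = C1 - 7*x^4/32 - 4*x^3/15 - 3*x^2/4 - 8*x/9


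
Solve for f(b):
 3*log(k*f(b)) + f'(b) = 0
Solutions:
 li(k*f(b))/k = C1 - 3*b


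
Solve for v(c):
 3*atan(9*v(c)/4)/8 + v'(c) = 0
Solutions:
 Integral(1/atan(9*_y/4), (_y, v(c))) = C1 - 3*c/8


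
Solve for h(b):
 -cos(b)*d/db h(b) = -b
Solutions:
 h(b) = C1 + Integral(b/cos(b), b)


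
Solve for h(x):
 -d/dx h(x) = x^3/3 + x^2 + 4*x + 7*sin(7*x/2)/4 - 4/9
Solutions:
 h(x) = C1 - x^4/12 - x^3/3 - 2*x^2 + 4*x/9 + cos(7*x/2)/2


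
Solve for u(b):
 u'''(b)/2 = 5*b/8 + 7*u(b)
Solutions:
 u(b) = C3*exp(14^(1/3)*b) - 5*b/56 + (C1*sin(14^(1/3)*sqrt(3)*b/2) + C2*cos(14^(1/3)*sqrt(3)*b/2))*exp(-14^(1/3)*b/2)


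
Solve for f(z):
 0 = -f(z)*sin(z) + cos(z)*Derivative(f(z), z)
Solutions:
 f(z) = C1/cos(z)


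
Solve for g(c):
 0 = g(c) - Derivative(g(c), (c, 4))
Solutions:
 g(c) = C1*exp(-c) + C2*exp(c) + C3*sin(c) + C4*cos(c)


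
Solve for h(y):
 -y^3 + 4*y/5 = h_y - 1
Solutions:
 h(y) = C1 - y^4/4 + 2*y^2/5 + y


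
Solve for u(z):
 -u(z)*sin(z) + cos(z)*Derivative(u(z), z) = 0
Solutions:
 u(z) = C1/cos(z)


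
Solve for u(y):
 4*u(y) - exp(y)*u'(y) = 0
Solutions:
 u(y) = C1*exp(-4*exp(-y))


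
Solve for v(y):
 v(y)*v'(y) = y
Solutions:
 v(y) = -sqrt(C1 + y^2)
 v(y) = sqrt(C1 + y^2)


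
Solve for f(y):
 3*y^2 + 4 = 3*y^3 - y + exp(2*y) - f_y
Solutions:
 f(y) = C1 + 3*y^4/4 - y^3 - y^2/2 - 4*y + exp(2*y)/2


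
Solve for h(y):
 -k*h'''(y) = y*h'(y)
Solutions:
 h(y) = C1 + Integral(C2*airyai(y*(-1/k)^(1/3)) + C3*airybi(y*(-1/k)^(1/3)), y)


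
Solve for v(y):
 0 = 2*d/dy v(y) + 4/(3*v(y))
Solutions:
 v(y) = -sqrt(C1 - 12*y)/3
 v(y) = sqrt(C1 - 12*y)/3


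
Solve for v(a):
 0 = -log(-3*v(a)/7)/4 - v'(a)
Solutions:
 4*Integral(1/(log(-_y) - log(7) + log(3)), (_y, v(a))) = C1 - a


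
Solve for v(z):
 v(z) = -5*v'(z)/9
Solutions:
 v(z) = C1*exp(-9*z/5)


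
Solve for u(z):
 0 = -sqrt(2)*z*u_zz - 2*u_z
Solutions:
 u(z) = C1 + C2*z^(1 - sqrt(2))


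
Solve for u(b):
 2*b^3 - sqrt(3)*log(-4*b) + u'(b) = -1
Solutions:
 u(b) = C1 - b^4/2 + sqrt(3)*b*log(-b) + b*(-sqrt(3) - 1 + 2*sqrt(3)*log(2))


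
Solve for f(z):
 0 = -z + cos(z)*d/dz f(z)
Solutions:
 f(z) = C1 + Integral(z/cos(z), z)


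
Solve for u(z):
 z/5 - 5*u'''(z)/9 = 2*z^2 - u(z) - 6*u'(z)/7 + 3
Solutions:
 u(z) = C1*exp(-z*(12*7350^(1/3)/(sqrt(49945) + 245)^(1/3) + 140^(1/3)*3^(2/3)*(sqrt(49945) + 245)^(1/3))/140)*sin(3*3^(1/6)*z*(-140^(1/3)*(sqrt(49945) + 245)^(1/3) + 4*2450^(1/3)*3^(2/3)/(sqrt(49945) + 245)^(1/3))/140) + C2*exp(-z*(12*7350^(1/3)/(sqrt(49945) + 245)^(1/3) + 140^(1/3)*3^(2/3)*(sqrt(49945) + 245)^(1/3))/140)*cos(3*3^(1/6)*z*(-140^(1/3)*(sqrt(49945) + 245)^(1/3) + 4*2450^(1/3)*3^(2/3)/(sqrt(49945) + 245)^(1/3))/140) + C3*exp(z*(12*7350^(1/3)/(sqrt(49945) + 245)^(1/3) + 140^(1/3)*3^(2/3)*(sqrt(49945) + 245)^(1/3))/70) + 2*z^2 - 127*z/35 + 1497/245


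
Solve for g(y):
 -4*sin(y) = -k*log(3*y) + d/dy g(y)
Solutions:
 g(y) = C1 + k*y*(log(y) - 1) + k*y*log(3) + 4*cos(y)


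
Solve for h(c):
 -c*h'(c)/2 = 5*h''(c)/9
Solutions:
 h(c) = C1 + C2*erf(3*sqrt(5)*c/10)


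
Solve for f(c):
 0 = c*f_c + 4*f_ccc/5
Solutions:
 f(c) = C1 + Integral(C2*airyai(-10^(1/3)*c/2) + C3*airybi(-10^(1/3)*c/2), c)


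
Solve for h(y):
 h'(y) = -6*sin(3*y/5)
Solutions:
 h(y) = C1 + 10*cos(3*y/5)


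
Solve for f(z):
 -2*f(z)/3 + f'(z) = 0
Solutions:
 f(z) = C1*exp(2*z/3)


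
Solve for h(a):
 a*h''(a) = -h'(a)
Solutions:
 h(a) = C1 + C2*log(a)


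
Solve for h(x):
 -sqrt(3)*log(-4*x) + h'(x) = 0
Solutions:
 h(x) = C1 + sqrt(3)*x*log(-x) + sqrt(3)*x*(-1 + 2*log(2))


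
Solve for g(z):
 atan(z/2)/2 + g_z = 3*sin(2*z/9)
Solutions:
 g(z) = C1 - z*atan(z/2)/2 + log(z^2 + 4)/2 - 27*cos(2*z/9)/2


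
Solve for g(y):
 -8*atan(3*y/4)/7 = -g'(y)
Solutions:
 g(y) = C1 + 8*y*atan(3*y/4)/7 - 16*log(9*y^2 + 16)/21


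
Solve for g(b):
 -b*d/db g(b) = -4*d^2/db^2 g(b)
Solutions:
 g(b) = C1 + C2*erfi(sqrt(2)*b/4)


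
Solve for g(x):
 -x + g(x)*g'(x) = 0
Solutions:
 g(x) = -sqrt(C1 + x^2)
 g(x) = sqrt(C1 + x^2)


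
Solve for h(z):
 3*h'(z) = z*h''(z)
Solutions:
 h(z) = C1 + C2*z^4


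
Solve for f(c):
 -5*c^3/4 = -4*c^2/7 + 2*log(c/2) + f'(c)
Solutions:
 f(c) = C1 - 5*c^4/16 + 4*c^3/21 - 2*c*log(c) + 2*c*log(2) + 2*c


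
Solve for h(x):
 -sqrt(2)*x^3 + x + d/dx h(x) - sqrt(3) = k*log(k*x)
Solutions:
 h(x) = C1 + k*x*log(k*x) + sqrt(2)*x^4/4 - x^2/2 + x*(-k + sqrt(3))


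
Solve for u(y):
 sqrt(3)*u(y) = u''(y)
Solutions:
 u(y) = C1*exp(-3^(1/4)*y) + C2*exp(3^(1/4)*y)


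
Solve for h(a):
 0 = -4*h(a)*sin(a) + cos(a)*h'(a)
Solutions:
 h(a) = C1/cos(a)^4


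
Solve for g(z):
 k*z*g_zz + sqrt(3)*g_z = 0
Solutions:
 g(z) = C1 + z^(((re(k) - sqrt(3))*re(k) + im(k)^2)/(re(k)^2 + im(k)^2))*(C2*sin(sqrt(3)*log(z)*Abs(im(k))/(re(k)^2 + im(k)^2)) + C3*cos(sqrt(3)*log(z)*im(k)/(re(k)^2 + im(k)^2)))


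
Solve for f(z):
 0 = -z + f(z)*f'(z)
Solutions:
 f(z) = -sqrt(C1 + z^2)
 f(z) = sqrt(C1 + z^2)


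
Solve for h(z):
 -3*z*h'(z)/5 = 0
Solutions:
 h(z) = C1


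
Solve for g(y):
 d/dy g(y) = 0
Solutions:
 g(y) = C1


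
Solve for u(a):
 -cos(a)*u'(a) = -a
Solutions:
 u(a) = C1 + Integral(a/cos(a), a)


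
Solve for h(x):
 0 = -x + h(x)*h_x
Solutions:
 h(x) = -sqrt(C1 + x^2)
 h(x) = sqrt(C1 + x^2)


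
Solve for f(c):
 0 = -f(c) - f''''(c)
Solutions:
 f(c) = (C1*sin(sqrt(2)*c/2) + C2*cos(sqrt(2)*c/2))*exp(-sqrt(2)*c/2) + (C3*sin(sqrt(2)*c/2) + C4*cos(sqrt(2)*c/2))*exp(sqrt(2)*c/2)


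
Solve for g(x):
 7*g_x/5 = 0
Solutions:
 g(x) = C1


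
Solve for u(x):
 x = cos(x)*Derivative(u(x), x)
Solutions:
 u(x) = C1 + Integral(x/cos(x), x)


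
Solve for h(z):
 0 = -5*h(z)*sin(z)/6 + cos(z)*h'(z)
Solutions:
 h(z) = C1/cos(z)^(5/6)


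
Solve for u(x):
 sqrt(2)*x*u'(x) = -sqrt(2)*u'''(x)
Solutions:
 u(x) = C1 + Integral(C2*airyai(-x) + C3*airybi(-x), x)


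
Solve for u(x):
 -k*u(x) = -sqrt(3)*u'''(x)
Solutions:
 u(x) = C1*exp(3^(5/6)*k^(1/3)*x/3) + C2*exp(k^(1/3)*x*(-3^(5/6) + 3*3^(1/3)*I)/6) + C3*exp(-k^(1/3)*x*(3^(5/6) + 3*3^(1/3)*I)/6)


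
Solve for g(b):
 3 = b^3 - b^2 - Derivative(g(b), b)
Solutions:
 g(b) = C1 + b^4/4 - b^3/3 - 3*b


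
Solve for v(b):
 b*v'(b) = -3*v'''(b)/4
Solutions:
 v(b) = C1 + Integral(C2*airyai(-6^(2/3)*b/3) + C3*airybi(-6^(2/3)*b/3), b)


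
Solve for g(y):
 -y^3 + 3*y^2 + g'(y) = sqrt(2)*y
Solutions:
 g(y) = C1 + y^4/4 - y^3 + sqrt(2)*y^2/2


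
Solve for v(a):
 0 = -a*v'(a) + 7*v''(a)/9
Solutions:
 v(a) = C1 + C2*erfi(3*sqrt(14)*a/14)


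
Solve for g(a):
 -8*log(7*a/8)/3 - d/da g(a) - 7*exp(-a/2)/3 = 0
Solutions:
 g(a) = C1 - 8*a*log(a)/3 + a*(-8*log(7)/3 + 8/3 + 8*log(2)) + 14*exp(-a/2)/3


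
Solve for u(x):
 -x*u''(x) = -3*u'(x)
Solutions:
 u(x) = C1 + C2*x^4


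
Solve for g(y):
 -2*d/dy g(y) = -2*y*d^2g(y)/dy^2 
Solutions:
 g(y) = C1 + C2*y^2


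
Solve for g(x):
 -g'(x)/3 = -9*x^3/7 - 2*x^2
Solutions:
 g(x) = C1 + 27*x^4/28 + 2*x^3


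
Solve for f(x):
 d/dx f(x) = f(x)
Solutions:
 f(x) = C1*exp(x)


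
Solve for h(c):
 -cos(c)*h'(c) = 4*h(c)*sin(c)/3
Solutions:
 h(c) = C1*cos(c)^(4/3)


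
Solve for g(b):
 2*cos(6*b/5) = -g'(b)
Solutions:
 g(b) = C1 - 5*sin(6*b/5)/3


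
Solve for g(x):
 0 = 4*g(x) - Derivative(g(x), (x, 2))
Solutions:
 g(x) = C1*exp(-2*x) + C2*exp(2*x)


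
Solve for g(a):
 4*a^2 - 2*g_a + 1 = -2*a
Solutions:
 g(a) = C1 + 2*a^3/3 + a^2/2 + a/2


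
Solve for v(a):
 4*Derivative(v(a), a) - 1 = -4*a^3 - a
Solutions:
 v(a) = C1 - a^4/4 - a^2/8 + a/4


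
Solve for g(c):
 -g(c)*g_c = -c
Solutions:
 g(c) = -sqrt(C1 + c^2)
 g(c) = sqrt(C1 + c^2)


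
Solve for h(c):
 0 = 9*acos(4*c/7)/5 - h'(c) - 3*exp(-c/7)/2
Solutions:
 h(c) = C1 + 9*c*acos(4*c/7)/5 - 9*sqrt(49 - 16*c^2)/20 + 21*exp(-c/7)/2


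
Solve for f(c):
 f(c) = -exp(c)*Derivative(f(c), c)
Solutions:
 f(c) = C1*exp(exp(-c))


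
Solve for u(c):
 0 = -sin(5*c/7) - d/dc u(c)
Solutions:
 u(c) = C1 + 7*cos(5*c/7)/5


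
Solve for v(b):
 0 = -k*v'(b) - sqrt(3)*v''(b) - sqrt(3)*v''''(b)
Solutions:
 v(b) = C1 + C2*exp(2^(1/3)*b*(2^(1/3)*sqrt(3)*(3*k + sqrt(9*k^2 + 4))^(1/3)/12 - 2^(1/3)*I*(3*k + sqrt(9*k^2 + 4))^(1/3)/4 + 2/((-sqrt(3) + 3*I)*(3*k + sqrt(9*k^2 + 4))^(1/3)))) + C3*exp(2^(1/3)*b*(2^(1/3)*sqrt(3)*(3*k + sqrt(9*k^2 + 4))^(1/3)/12 + 2^(1/3)*I*(3*k + sqrt(9*k^2 + 4))^(1/3)/4 - 2/((sqrt(3) + 3*I)*(3*k + sqrt(9*k^2 + 4))^(1/3)))) + C4*exp(2^(1/3)*sqrt(3)*b*(-2^(1/3)*(3*k + sqrt(9*k^2 + 4))^(1/3) + 2/(3*k + sqrt(9*k^2 + 4))^(1/3))/6)


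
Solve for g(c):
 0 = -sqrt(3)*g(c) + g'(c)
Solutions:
 g(c) = C1*exp(sqrt(3)*c)


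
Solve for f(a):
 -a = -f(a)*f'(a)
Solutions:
 f(a) = -sqrt(C1 + a^2)
 f(a) = sqrt(C1 + a^2)


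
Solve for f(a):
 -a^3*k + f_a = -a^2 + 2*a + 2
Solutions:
 f(a) = C1 + a^4*k/4 - a^3/3 + a^2 + 2*a


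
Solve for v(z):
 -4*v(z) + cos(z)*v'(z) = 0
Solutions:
 v(z) = C1*(sin(z)^2 + 2*sin(z) + 1)/(sin(z)^2 - 2*sin(z) + 1)


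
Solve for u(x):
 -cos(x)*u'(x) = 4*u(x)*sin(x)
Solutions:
 u(x) = C1*cos(x)^4


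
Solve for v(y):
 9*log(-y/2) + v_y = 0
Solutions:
 v(y) = C1 - 9*y*log(-y) + 9*y*(log(2) + 1)


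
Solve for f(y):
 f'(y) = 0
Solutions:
 f(y) = C1


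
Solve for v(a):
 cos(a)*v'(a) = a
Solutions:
 v(a) = C1 + Integral(a/cos(a), a)


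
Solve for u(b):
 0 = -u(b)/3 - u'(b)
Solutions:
 u(b) = C1*exp(-b/3)


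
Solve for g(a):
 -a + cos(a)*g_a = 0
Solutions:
 g(a) = C1 + Integral(a/cos(a), a)


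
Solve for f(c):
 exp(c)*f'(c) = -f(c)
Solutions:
 f(c) = C1*exp(exp(-c))


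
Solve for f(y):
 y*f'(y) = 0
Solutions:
 f(y) = C1


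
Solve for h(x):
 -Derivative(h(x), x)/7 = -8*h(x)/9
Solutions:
 h(x) = C1*exp(56*x/9)


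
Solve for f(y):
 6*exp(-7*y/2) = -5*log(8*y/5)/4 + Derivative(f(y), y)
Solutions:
 f(y) = C1 + 5*y*log(y)/4 + 5*y*(-log(5) - 1 + 3*log(2))/4 - 12*exp(-7*y/2)/7


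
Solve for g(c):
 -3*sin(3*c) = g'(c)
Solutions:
 g(c) = C1 + cos(3*c)


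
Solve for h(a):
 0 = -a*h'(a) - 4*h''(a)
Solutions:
 h(a) = C1 + C2*erf(sqrt(2)*a/4)


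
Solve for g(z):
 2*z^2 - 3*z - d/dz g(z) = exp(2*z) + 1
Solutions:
 g(z) = C1 + 2*z^3/3 - 3*z^2/2 - z - exp(2*z)/2


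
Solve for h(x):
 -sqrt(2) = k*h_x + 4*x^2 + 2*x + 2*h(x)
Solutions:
 h(x) = C1*exp(-2*x/k) - k^2 + 2*k*x + k/2 - 2*x^2 - x - sqrt(2)/2


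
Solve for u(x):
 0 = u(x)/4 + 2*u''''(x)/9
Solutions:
 u(x) = (C1*sin(2^(3/4)*sqrt(3)*x/4) + C2*cos(2^(3/4)*sqrt(3)*x/4))*exp(-2^(3/4)*sqrt(3)*x/4) + (C3*sin(2^(3/4)*sqrt(3)*x/4) + C4*cos(2^(3/4)*sqrt(3)*x/4))*exp(2^(3/4)*sqrt(3)*x/4)


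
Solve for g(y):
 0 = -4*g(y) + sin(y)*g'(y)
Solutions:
 g(y) = C1*(cos(y)^2 - 2*cos(y) + 1)/(cos(y)^2 + 2*cos(y) + 1)


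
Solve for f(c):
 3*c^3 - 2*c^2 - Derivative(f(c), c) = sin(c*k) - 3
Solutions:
 f(c) = C1 + 3*c^4/4 - 2*c^3/3 + 3*c + cos(c*k)/k


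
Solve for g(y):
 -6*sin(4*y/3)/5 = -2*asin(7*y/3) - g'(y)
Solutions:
 g(y) = C1 - 2*y*asin(7*y/3) - 2*sqrt(9 - 49*y^2)/7 - 9*cos(4*y/3)/10


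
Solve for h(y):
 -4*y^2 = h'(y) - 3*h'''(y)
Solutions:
 h(y) = C1 + C2*exp(-sqrt(3)*y/3) + C3*exp(sqrt(3)*y/3) - 4*y^3/3 - 24*y


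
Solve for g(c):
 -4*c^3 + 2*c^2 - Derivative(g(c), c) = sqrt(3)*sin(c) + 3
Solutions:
 g(c) = C1 - c^4 + 2*c^3/3 - 3*c + sqrt(3)*cos(c)


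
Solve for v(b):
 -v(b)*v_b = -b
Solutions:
 v(b) = -sqrt(C1 + b^2)
 v(b) = sqrt(C1 + b^2)


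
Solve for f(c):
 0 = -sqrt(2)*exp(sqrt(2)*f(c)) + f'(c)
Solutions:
 f(c) = sqrt(2)*(2*log(-1/(C1 + sqrt(2)*c)) - log(2))/4


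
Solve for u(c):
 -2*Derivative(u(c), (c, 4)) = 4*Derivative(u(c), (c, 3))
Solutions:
 u(c) = C1 + C2*c + C3*c^2 + C4*exp(-2*c)


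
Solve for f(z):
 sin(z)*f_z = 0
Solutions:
 f(z) = C1


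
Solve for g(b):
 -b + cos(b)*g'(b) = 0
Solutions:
 g(b) = C1 + Integral(b/cos(b), b)


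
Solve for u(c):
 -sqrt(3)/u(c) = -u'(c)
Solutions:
 u(c) = -sqrt(C1 + 2*sqrt(3)*c)
 u(c) = sqrt(C1 + 2*sqrt(3)*c)


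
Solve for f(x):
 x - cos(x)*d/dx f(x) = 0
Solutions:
 f(x) = C1 + Integral(x/cos(x), x)


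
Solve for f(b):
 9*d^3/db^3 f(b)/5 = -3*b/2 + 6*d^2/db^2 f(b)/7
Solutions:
 f(b) = C1 + C2*b + C3*exp(10*b/21) + 7*b^3/24 + 147*b^2/80


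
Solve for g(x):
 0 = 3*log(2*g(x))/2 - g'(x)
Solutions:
 -2*Integral(1/(log(_y) + log(2)), (_y, g(x)))/3 = C1 - x


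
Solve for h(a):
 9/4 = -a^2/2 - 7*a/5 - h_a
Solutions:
 h(a) = C1 - a^3/6 - 7*a^2/10 - 9*a/4


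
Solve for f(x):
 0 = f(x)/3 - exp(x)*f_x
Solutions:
 f(x) = C1*exp(-exp(-x)/3)


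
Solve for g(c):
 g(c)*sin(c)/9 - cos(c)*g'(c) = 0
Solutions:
 g(c) = C1/cos(c)^(1/9)


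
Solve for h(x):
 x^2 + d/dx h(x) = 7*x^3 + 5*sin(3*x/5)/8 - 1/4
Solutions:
 h(x) = C1 + 7*x^4/4 - x^3/3 - x/4 - 25*cos(3*x/5)/24


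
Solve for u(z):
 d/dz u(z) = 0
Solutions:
 u(z) = C1


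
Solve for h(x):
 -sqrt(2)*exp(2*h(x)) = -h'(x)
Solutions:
 h(x) = log(-sqrt(-1/(C1 + sqrt(2)*x))) - log(2)/2
 h(x) = log(-1/(C1 + sqrt(2)*x))/2 - log(2)/2


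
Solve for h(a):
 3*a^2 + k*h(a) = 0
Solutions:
 h(a) = -3*a^2/k


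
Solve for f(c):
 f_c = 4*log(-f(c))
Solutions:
 -li(-f(c)) = C1 + 4*c


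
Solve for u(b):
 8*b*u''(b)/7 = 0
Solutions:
 u(b) = C1 + C2*b


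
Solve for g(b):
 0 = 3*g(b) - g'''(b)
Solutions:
 g(b) = C3*exp(3^(1/3)*b) + (C1*sin(3^(5/6)*b/2) + C2*cos(3^(5/6)*b/2))*exp(-3^(1/3)*b/2)


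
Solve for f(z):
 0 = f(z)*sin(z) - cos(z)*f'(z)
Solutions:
 f(z) = C1/cos(z)


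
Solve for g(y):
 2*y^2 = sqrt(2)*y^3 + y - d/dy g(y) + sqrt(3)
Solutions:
 g(y) = C1 + sqrt(2)*y^4/4 - 2*y^3/3 + y^2/2 + sqrt(3)*y


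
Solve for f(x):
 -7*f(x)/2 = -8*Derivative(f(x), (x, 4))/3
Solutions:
 f(x) = C1*exp(-21^(1/4)*x/2) + C2*exp(21^(1/4)*x/2) + C3*sin(21^(1/4)*x/2) + C4*cos(21^(1/4)*x/2)


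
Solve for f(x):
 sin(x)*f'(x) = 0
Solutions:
 f(x) = C1


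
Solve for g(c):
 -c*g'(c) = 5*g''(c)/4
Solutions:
 g(c) = C1 + C2*erf(sqrt(10)*c/5)


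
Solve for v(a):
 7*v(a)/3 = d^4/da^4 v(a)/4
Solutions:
 v(a) = C1*exp(-sqrt(2)*3^(3/4)*7^(1/4)*a/3) + C2*exp(sqrt(2)*3^(3/4)*7^(1/4)*a/3) + C3*sin(sqrt(2)*3^(3/4)*7^(1/4)*a/3) + C4*cos(sqrt(2)*3^(3/4)*7^(1/4)*a/3)


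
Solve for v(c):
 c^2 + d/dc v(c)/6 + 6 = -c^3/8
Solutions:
 v(c) = C1 - 3*c^4/16 - 2*c^3 - 36*c


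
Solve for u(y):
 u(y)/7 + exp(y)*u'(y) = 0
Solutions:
 u(y) = C1*exp(exp(-y)/7)


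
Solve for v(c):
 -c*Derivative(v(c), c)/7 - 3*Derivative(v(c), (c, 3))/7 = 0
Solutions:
 v(c) = C1 + Integral(C2*airyai(-3^(2/3)*c/3) + C3*airybi(-3^(2/3)*c/3), c)


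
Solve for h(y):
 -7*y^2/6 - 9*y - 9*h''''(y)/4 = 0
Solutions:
 h(y) = C1 + C2*y + C3*y^2 + C4*y^3 - 7*y^6/4860 - y^5/30


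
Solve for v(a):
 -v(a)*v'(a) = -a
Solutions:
 v(a) = -sqrt(C1 + a^2)
 v(a) = sqrt(C1 + a^2)


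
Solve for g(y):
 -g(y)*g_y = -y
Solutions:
 g(y) = -sqrt(C1 + y^2)
 g(y) = sqrt(C1 + y^2)


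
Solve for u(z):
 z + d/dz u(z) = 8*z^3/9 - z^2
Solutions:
 u(z) = C1 + 2*z^4/9 - z^3/3 - z^2/2


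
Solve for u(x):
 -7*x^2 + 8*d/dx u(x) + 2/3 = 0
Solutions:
 u(x) = C1 + 7*x^3/24 - x/12


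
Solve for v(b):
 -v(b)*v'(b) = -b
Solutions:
 v(b) = -sqrt(C1 + b^2)
 v(b) = sqrt(C1 + b^2)


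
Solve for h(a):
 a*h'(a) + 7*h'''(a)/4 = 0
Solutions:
 h(a) = C1 + Integral(C2*airyai(-14^(2/3)*a/7) + C3*airybi(-14^(2/3)*a/7), a)


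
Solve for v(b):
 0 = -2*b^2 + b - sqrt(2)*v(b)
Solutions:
 v(b) = sqrt(2)*b*(1 - 2*b)/2


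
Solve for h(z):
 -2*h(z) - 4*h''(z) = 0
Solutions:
 h(z) = C1*sin(sqrt(2)*z/2) + C2*cos(sqrt(2)*z/2)


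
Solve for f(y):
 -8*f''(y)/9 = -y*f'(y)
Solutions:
 f(y) = C1 + C2*erfi(3*y/4)


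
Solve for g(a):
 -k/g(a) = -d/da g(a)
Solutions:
 g(a) = -sqrt(C1 + 2*a*k)
 g(a) = sqrt(C1 + 2*a*k)


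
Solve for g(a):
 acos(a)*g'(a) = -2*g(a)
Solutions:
 g(a) = C1*exp(-2*Integral(1/acos(a), a))


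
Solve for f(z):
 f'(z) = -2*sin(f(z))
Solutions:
 f(z) = -acos((-C1 - exp(4*z))/(C1 - exp(4*z))) + 2*pi
 f(z) = acos((-C1 - exp(4*z))/(C1 - exp(4*z)))


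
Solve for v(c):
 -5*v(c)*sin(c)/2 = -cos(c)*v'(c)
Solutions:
 v(c) = C1/cos(c)^(5/2)


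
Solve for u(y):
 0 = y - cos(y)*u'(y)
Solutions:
 u(y) = C1 + Integral(y/cos(y), y)


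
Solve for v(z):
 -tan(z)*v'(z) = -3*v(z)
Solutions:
 v(z) = C1*sin(z)^3


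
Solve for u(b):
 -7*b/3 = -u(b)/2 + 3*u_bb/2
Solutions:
 u(b) = C1*exp(-sqrt(3)*b/3) + C2*exp(sqrt(3)*b/3) + 14*b/3


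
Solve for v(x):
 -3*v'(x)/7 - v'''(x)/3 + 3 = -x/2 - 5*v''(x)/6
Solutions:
 v(x) = C1 + C2*exp(x*(35 - sqrt(217))/28) + C3*exp(x*(sqrt(217) + 35)/28) + 7*x^2/12 + 1001*x/108


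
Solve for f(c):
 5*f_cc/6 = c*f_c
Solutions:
 f(c) = C1 + C2*erfi(sqrt(15)*c/5)


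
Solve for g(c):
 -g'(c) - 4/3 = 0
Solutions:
 g(c) = C1 - 4*c/3


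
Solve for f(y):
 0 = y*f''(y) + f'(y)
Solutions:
 f(y) = C1 + C2*log(y)


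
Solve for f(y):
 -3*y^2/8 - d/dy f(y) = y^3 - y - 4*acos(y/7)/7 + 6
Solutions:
 f(y) = C1 - y^4/4 - y^3/8 + y^2/2 + 4*y*acos(y/7)/7 - 6*y - 4*sqrt(49 - y^2)/7


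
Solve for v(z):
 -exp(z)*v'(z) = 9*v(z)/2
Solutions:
 v(z) = C1*exp(9*exp(-z)/2)


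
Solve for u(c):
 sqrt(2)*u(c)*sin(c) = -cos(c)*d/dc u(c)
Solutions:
 u(c) = C1*cos(c)^(sqrt(2))


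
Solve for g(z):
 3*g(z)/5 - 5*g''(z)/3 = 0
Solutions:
 g(z) = C1*exp(-3*z/5) + C2*exp(3*z/5)


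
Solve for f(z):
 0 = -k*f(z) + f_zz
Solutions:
 f(z) = C1*exp(-sqrt(k)*z) + C2*exp(sqrt(k)*z)


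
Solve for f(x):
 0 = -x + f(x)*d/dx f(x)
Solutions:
 f(x) = -sqrt(C1 + x^2)
 f(x) = sqrt(C1 + x^2)


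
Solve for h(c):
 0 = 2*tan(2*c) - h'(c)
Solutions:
 h(c) = C1 - log(cos(2*c))


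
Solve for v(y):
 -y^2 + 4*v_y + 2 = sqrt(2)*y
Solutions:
 v(y) = C1 + y^3/12 + sqrt(2)*y^2/8 - y/2


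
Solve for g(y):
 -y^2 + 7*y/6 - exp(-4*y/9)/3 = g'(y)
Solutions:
 g(y) = C1 - y^3/3 + 7*y^2/12 + 3*exp(-4*y/9)/4


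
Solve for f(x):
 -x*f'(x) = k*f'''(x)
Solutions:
 f(x) = C1 + Integral(C2*airyai(x*(-1/k)^(1/3)) + C3*airybi(x*(-1/k)^(1/3)), x)


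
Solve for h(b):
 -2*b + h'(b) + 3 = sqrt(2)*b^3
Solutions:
 h(b) = C1 + sqrt(2)*b^4/4 + b^2 - 3*b


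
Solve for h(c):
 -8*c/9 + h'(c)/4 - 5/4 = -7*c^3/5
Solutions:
 h(c) = C1 - 7*c^4/5 + 16*c^2/9 + 5*c


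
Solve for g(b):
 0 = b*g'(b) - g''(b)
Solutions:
 g(b) = C1 + C2*erfi(sqrt(2)*b/2)


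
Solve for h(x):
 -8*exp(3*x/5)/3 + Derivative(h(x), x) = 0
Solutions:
 h(x) = C1 + 40*exp(3*x/5)/9


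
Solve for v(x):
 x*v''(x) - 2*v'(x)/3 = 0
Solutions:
 v(x) = C1 + C2*x^(5/3)


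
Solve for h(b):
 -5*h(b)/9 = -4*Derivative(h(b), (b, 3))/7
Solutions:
 h(b) = C3*exp(210^(1/3)*b/6) + (C1*sin(3^(5/6)*70^(1/3)*b/12) + C2*cos(3^(5/6)*70^(1/3)*b/12))*exp(-210^(1/3)*b/12)
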